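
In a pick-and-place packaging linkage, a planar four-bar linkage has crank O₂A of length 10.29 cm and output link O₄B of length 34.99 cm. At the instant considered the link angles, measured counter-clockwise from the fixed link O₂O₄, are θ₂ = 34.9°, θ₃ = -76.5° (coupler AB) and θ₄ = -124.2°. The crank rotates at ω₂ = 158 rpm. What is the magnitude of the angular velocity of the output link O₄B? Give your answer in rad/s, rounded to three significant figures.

ω₂ = 16.55 rad/s (from 158 rpm).
Differentiating the loop-closure r₂e^{iθ₂}+r₃e^{iθ₃}=r₁+r₄e^{iθ₄} gives r₂ω₂e^{iθ₂}+r₃ω₃e^{iθ₃}=r₄ω₄e^{iθ₄}.
Eliminating the other unknown: ω₄ = r₂ω₂ sin(θ₂−θ₃) / [r₄ sin(θ₄−θ₃)].
Numerator sine = +0.93106; denominator sine = -0.73963.
Result = 0.1029·16.55·(+0.93106) / (0.3499·(-0.73963)) = -6.1252 rad/s; magnitude 6.1252 rad/s.

6.13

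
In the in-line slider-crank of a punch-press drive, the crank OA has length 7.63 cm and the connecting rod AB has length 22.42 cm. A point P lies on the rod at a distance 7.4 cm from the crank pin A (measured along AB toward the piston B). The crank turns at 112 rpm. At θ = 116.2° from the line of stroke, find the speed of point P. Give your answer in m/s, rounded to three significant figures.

ω = 11.73 rad/s.  Crank-pin speed |V_A| = rω = 0.89489 m/s, perpendicular to OA.
Rod angle: sinφ = −(r/L) sinθ ⇒ φ = -17.780°; ω_rod = −rω cosθ/√(L²−r²sin²θ) = +1.8507 rad/s.
V_P = V_A + ω_rod × AP, with AP = 0.074 m along the rod.
Components: V_Px = −rω sinθ − a·ω_rod·sinφ = -0.76113 m/s;  V_Py = rω cosθ + a·ω_rod·cosφ = -0.26469 m/s.
|V_P| = √(V_Px² + V_Py²) = 0.80584 m/s.

0.806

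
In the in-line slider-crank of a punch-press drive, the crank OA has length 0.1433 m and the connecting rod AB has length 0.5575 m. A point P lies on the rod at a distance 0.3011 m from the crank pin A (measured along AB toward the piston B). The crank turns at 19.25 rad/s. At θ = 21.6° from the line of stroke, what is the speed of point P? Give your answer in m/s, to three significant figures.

1.65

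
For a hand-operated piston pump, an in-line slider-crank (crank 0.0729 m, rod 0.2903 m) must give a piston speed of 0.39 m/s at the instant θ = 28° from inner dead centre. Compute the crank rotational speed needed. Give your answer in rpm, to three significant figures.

For an in-line slider-crank, |v_piston| = rω|sinθ|·[1 + r cosθ/√(L² − r² sin²θ)].
With r = 0.0729 m, L = 0.2903 m, θ = 28°: the bracketed kinematic factor |dx/dθ| = 0.041866 m.
ω = v/|dx/dθ| = 0.39/0.041866 = 9.3154 rad/s.
N = 60ω/(2π) = 88.955 rpm.

89.0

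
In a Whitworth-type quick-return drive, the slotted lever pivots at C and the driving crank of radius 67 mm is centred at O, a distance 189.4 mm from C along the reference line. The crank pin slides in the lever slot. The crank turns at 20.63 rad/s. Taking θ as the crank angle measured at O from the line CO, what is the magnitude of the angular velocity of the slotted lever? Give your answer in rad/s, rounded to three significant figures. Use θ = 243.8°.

0.788

ω = 20.63 rad/s
Crank pin A relative to C: A = (d + r cosθ, r sinθ); lever angle φ = atan2(r sinθ, d + r cosθ).
Differentiating tanφ: φ̇ = rω(d cosθ + r)/(d² + r² + 2dr cosθ).
d² + r² + 2dr cosθ = |CA|² = 0.0291561 m²;  d cosθ + r = -0.016621 m.
|ω_lever| = |0.067·20.63·-0.016621| / 0.0291561 = 0.78797 rad/s.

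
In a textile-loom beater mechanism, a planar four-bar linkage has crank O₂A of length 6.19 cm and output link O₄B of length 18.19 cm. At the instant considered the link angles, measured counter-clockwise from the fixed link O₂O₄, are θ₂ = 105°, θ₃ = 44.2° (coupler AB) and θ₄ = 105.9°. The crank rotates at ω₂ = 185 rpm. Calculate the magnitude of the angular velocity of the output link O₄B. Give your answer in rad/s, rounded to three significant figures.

ω₂ = 19.37 rad/s (from 185 rpm).
Differentiating the loop-closure r₂e^{iθ₂}+r₃e^{iθ₃}=r₁+r₄e^{iθ₄} gives r₂ω₂e^{iθ₂}+r₃ω₃e^{iθ₃}=r₄ω₄e^{iθ₄}.
Eliminating the other unknown: ω₄ = r₂ω₂ sin(θ₂−θ₃) / [r₄ sin(θ₄−θ₃)].
Numerator sine = +0.87292; denominator sine = +0.88048.
Result = 0.0619·19.37·(+0.87292) / (0.1819·(+0.88048)) = +6.5361 rad/s; magnitude 6.5361 rad/s.

6.54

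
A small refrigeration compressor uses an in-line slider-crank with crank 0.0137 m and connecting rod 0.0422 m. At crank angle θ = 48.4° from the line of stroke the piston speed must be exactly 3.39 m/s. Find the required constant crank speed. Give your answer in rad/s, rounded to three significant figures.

271

For an in-line slider-crank, |v_piston| = rω|sinθ|·[1 + r cosθ/√(L² − r² sin²θ)].
With r = 0.0137 m, L = 0.0422 m, θ = 48.4°: the bracketed kinematic factor |dx/dθ| = 0.012521 m.
ω = v/|dx/dθ| = 3.39/0.012521 = 270.74 rad/s.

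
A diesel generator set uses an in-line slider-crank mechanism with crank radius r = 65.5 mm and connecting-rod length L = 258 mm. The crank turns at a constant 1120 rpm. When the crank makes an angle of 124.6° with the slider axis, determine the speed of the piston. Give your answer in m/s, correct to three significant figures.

ω = 2π·1120/60 = 117.3 rad/s
For an in-line slider-crank, x = r cosθ + √(L² − r² sin²θ), so v = −rω sinθ·[1 + r cosθ/√(L² − r² sin²θ)].
With r = 0.0655 m, L = 0.258 m, θ = 124.6°: √(L² − r² sin²θ) = 0.2523 m.
v = −0.0655·117.3·0.82314·[1 + 0.0655·-0.56784/0.2523] = -5.3913 m/s.
|v| = 5.3913 m/s.

5.39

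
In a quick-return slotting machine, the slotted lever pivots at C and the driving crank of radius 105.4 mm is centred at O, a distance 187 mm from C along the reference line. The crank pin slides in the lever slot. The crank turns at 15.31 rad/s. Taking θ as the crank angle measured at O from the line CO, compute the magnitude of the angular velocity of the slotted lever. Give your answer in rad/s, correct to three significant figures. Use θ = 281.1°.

ω = 15.31 rad/s
Crank pin A relative to C: A = (d + r cosθ, r sinθ); lever angle φ = atan2(r sinθ, d + r cosθ).
Differentiating tanφ: φ̇ = rω(d cosθ + r)/(d² + r² + 2dr cosθ).
d² + r² + 2dr cosθ = |CA|² = 0.0536673 m²;  d cosθ + r = +0.1414 m.
|ω_lever| = |0.1054·15.31·+0.1414| / 0.0536673 = 4.2517 rad/s.

4.25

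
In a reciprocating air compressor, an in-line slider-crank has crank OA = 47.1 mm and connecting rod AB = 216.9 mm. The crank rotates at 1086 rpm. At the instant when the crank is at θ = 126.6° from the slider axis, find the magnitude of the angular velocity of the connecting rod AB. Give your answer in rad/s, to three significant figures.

15.0

ω = 113.7 rad/s (converted from 1086 rpm).
The rod makes angle φ with the slider axis where L sinφ = r sinθ; differentiating, L cosφ·φ̇ = r ω cosθ.
L cosφ = √(L² − r² sin²θ) = 0.21358 m.
|ω_rod| = r ω |cosθ| / √(L² − r² sin²θ) = 0.0471·113.7·0.59622/0.21358 = 14.953 rad/s.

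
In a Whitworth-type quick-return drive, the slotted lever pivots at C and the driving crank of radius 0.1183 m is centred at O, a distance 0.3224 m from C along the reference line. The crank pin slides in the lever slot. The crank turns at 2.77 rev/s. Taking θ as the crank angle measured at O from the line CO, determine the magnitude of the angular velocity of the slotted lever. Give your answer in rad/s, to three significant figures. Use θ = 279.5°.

2.71

ω = 17.4 rad/s (from 2.77 rev/s).
Crank pin A relative to C: A = (d + r cosθ, r sinθ); lever angle φ = atan2(r sinθ, d + r cosθ).
Differentiating tanφ: φ̇ = rω(d cosθ + r)/(d² + r² + 2dr cosθ).
d² + r² + 2dr cosθ = |CA|² = 0.130526 m²;  d cosθ + r = +0.17151 m.
|ω_lever| = |0.1183·17.4·+0.17151| / 0.130526 = 2.7054 rad/s.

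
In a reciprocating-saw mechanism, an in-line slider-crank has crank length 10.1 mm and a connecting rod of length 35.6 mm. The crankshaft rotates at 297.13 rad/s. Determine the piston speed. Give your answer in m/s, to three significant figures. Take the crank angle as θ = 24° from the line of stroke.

ω = 297.1 rad/s
For an in-line slider-crank, x = r cosθ + √(L² − r² sin²θ), so v = −rω sinθ·[1 + r cosθ/√(L² − r² sin²θ)].
With r = 0.0101 m, L = 0.0356 m, θ = 24°: √(L² − r² sin²θ) = 0.035362 m.
v = −0.0101·297.1·0.40674·[1 + 0.0101·0.91355/0.035362] = -1.5391 m/s.
|v| = 1.5391 m/s.

1.54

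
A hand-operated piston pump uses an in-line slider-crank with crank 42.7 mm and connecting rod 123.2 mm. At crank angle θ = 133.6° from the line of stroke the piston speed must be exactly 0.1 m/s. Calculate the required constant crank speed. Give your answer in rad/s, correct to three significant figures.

For an in-line slider-crank, |v_piston| = rω|sinθ|·[1 + r cosθ/√(L² − r² sin²θ)].
With r = 0.0427 m, L = 0.1232 m, θ = 133.6°: the bracketed kinematic factor |dx/dθ| = 0.023287 m.
ω = v/|dx/dθ| = 0.1/0.023287 = 4.2943 rad/s.

4.29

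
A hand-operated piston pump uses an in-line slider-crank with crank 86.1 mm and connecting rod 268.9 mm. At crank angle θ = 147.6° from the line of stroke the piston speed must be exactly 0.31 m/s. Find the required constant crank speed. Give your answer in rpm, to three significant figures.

For an in-line slider-crank, |v_piston| = rω|sinθ|·[1 + r cosθ/√(L² − r² sin²θ)].
With r = 0.0861 m, L = 0.2689 m, θ = 147.6°: the bracketed kinematic factor |dx/dθ| = 0.033475 m.
ω = v/|dx/dθ| = 0.31/0.033475 = 9.2608 rad/s.
N = 60ω/(2π) = 88.434 rpm.

88.4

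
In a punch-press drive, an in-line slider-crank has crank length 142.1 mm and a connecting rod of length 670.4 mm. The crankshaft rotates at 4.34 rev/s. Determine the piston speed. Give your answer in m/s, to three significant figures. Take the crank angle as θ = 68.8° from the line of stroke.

3.90

ω = 2π·4.34 = 27.27 rad/s
For an in-line slider-crank, x = r cosθ + √(L² − r² sin²θ), so v = −rω sinθ·[1 + r cosθ/√(L² − r² sin²θ)].
With r = 0.1421 m, L = 0.6704 m, θ = 68.8°: √(L² − r² sin²θ) = 0.65718 m.
v = −0.1421·27.27·0.93232·[1 + 0.1421·0.36162/0.65718] = -3.8952 m/s.
|v| = 3.8952 m/s.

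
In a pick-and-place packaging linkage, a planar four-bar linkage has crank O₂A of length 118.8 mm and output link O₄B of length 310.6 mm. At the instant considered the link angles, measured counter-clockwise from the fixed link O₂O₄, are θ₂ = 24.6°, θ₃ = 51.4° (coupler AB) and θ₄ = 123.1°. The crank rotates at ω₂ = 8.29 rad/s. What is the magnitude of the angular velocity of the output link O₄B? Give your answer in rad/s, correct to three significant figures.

1.51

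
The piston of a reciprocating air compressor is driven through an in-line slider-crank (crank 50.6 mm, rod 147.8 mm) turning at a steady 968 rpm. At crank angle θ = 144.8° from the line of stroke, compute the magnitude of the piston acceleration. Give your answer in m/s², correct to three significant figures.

ω = 2π·968/60 = 101.4 rad/s
x(θ) = r cosθ + √(L² − r² sin²θ); with ω constant, a = ω²·d²x/dθ².
d²x/dθ² = −r cosθ − r²(cos2θ)/√u − r⁴ sin²2θ/(4u^{3/2}),  u = L² − r² sin²θ = 0.0209941 m².
Substituting r = 0.0506 m, L = 0.1478 m, θ = 144.8°: d²x/dθ² = +0.034942 m.
a = ω²·d²x/dθ² = (101.4)²·(+0.034942) = +359.05 m/s²;  |a| = 359.05 m/s².

359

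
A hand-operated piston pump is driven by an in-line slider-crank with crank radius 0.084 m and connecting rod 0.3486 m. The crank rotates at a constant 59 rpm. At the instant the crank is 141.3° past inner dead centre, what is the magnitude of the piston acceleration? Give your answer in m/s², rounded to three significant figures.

ω = 2π·59/60 = 6.178 rad/s
x(θ) = r cosθ + √(L² − r² sin²θ); with ω constant, a = ω²·d²x/dθ².
d²x/dθ² = −r cosθ − r²(cos2θ)/√u − r⁴ sin²2θ/(4u^{3/2}),  u = L² − r² sin²θ = 0.118764 m².
Substituting r = 0.084 m, L = 0.3486 m, θ = 141.3°: d²x/dθ² = +0.0608 m.
a = ω²·d²x/dθ² = (6.178)²·(+0.0608) = +2.3209 m/s²;  |a| = 2.3209 m/s².

2.32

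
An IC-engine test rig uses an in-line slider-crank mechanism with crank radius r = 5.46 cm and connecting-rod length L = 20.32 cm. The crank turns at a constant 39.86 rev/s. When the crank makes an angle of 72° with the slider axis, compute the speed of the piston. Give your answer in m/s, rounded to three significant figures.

ω = 2π·39.9 = 250.4 rad/s
For an in-line slider-crank, x = r cosθ + √(L² − r² sin²θ), so v = −rω sinθ·[1 + r cosθ/√(L² − r² sin²θ)].
With r = 0.0546 m, L = 0.2032 m, θ = 72°: √(L² − r² sin²θ) = 0.19645 m.
v = −0.0546·250.4·0.95106·[1 + 0.0546·0.30902/0.19645] = -14.122 m/s.
|v| = 14.122 m/s.

14.1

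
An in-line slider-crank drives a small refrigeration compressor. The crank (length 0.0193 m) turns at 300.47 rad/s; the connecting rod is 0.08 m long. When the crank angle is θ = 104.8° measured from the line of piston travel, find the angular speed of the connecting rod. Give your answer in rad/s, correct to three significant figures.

19.0

ω = 300.5 rad/s
The rod makes angle φ with the slider axis where L sinφ = r sinθ; differentiating, L cosφ·φ̇ = r ω cosθ.
L cosφ = √(L² − r² sin²θ) = 0.077793 m.
|ω_rod| = r ω |cosθ| / √(L² − r² sin²θ) = 0.0193·300.5·0.25545/0.077793 = 19.042 rad/s.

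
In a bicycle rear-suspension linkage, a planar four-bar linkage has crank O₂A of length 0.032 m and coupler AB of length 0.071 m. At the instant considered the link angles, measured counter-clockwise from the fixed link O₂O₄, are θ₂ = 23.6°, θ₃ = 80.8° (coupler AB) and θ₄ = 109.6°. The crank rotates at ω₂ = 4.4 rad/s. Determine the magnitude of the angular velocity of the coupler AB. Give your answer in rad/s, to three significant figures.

4.11

ω₂ = 4.4 rad/s
Differentiating the loop-closure r₂e^{iθ₂}+r₃e^{iθ₃}=r₁+r₄e^{iθ₄} gives r₂ω₂e^{iθ₂}+r₃ω₃e^{iθ₃}=r₄ω₄e^{iθ₄}.
Eliminating the other unknown: ω₃ = r₂ω₂ sin(θ₄−θ₂) / [r₃ sin(θ₃−θ₄)].
Numerator sine = +0.99756; denominator sine = -0.48175.
Result = 0.032·4.4·(+0.99756) / (0.071·(-0.48175)) = -4.1064 rad/s; magnitude 4.1064 rad/s.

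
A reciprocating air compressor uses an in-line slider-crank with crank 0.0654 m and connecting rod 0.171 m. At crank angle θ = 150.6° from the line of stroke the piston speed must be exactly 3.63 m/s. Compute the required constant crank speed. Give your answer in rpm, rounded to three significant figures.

For an in-line slider-crank, |v_piston| = rω|sinθ|·[1 + r cosθ/√(L² − r² sin²θ)].
With r = 0.0654 m, L = 0.171 m, θ = 150.6°: the bracketed kinematic factor |dx/dθ| = 0.021214 m.
ω = v/|dx/dθ| = 3.63/0.021214 = 171.11 rad/s.
N = 60ω/(2π) = 1634 rpm.

1630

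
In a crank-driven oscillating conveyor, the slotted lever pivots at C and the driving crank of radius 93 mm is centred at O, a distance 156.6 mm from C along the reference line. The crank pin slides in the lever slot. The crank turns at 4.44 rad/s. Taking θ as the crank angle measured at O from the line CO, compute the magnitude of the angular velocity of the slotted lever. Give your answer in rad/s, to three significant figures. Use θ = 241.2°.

ω = 4.44 rad/s
Crank pin A relative to C: A = (d + r cosθ, r sinθ); lever angle φ = atan2(r sinθ, d + r cosθ).
Differentiating tanφ: φ̇ = rω(d cosθ + r)/(d² + r² + 2dr cosθ).
d² + r² + 2dr cosθ = |CA|² = 0.0191402 m²;  d cosθ + r = +0.017557 m.
|ω_lever| = |0.093·4.44·+0.017557| / 0.0191402 = 0.37877 rad/s.

0.379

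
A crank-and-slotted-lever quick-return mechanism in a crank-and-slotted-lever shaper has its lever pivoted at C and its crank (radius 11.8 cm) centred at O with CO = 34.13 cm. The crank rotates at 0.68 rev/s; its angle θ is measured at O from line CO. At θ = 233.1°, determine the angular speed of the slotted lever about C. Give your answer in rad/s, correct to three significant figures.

0.534

ω = 4.273 rad/s (from 0.68 rev/s).
Crank pin A relative to C: A = (d + r cosθ, r sinθ); lever angle φ = atan2(r sinθ, d + r cosθ).
Differentiating tanφ: φ̇ = rω(d cosθ + r)/(d² + r² + 2dr cosθ).
d² + r² + 2dr cosθ = |CA|² = 0.0820478 m²;  d cosθ + r = -0.086923 m.
|ω_lever| = |0.118·4.273·-0.086923| / 0.0820478 = 0.53412 rad/s.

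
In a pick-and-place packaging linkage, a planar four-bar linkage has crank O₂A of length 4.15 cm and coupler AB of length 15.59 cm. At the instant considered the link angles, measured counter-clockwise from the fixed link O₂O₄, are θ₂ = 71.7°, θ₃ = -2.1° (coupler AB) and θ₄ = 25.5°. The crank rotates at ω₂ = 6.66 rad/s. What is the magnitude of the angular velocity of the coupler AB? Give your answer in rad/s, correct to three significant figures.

ω₂ = 6.66 rad/s
Differentiating the loop-closure r₂e^{iθ₂}+r₃e^{iθ₃}=r₁+r₄e^{iθ₄} gives r₂ω₂e^{iθ₂}+r₃ω₃e^{iθ₃}=r₄ω₄e^{iθ₄}.
Eliminating the other unknown: ω₃ = r₂ω₂ sin(θ₄−θ₂) / [r₃ sin(θ₃−θ₄)].
Numerator sine = -0.72176; denominator sine = -0.46330.
Result = 0.0415·6.66·(-0.72176) / (0.1559·(-0.46330)) = +2.7619 rad/s; magnitude 2.7619 rad/s.

2.76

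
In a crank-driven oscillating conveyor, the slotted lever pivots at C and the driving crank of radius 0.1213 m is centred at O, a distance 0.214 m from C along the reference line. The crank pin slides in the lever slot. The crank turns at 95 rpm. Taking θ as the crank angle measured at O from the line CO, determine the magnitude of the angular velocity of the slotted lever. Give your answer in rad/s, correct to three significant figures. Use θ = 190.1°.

11.5

ω = 9.948 rad/s (from 95 rpm).
Crank pin A relative to C: A = (d + r cosθ, r sinθ); lever angle φ = atan2(r sinθ, d + r cosθ).
Differentiating tanφ: φ̇ = rω(d cosθ + r)/(d² + r² + 2dr cosθ).
d² + r² + 2dr cosθ = |CA|² = 0.00939783 m²;  d cosθ + r = -0.089384 m.
|ω_lever| = |0.1213·9.948·-0.089384| / 0.00939783 = 11.477 rad/s.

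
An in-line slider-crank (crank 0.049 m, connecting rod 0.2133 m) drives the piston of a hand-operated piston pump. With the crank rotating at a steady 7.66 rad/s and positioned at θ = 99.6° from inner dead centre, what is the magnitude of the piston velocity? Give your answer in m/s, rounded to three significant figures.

0.356

ω = 7.66 rad/s
For an in-line slider-crank, x = r cosθ + √(L² − r² sin²θ), so v = −rω sinθ·[1 + r cosθ/√(L² − r² sin²θ)].
With r = 0.049 m, L = 0.2133 m, θ = 99.6°: √(L² − r² sin²θ) = 0.20776 m.
v = −0.049·7.66·0.98600·[1 + 0.049·-0.16677/0.20776] = -0.35553 m/s.
|v| = 0.35553 m/s.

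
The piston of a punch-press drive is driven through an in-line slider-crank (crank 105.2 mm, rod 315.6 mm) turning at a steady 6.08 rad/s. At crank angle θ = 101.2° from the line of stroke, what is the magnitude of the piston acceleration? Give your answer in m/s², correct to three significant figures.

2.02

ω = 6.08 rad/s
x(θ) = r cosθ + √(L² − r² sin²θ); with ω constant, a = ω²·d²x/dθ².
d²x/dθ² = −r cosθ − r²(cos2θ)/√u − r⁴ sin²2θ/(4u^{3/2}),  u = L² − r² sin²θ = 0.0889538 m².
Substituting r = 0.1052 m, L = 0.3156 m, θ = 101.2°: d²x/dθ² = +0.054572 m.
a = ω²·d²x/dθ² = (6.08)²·(+0.054572) = +2.0173 m/s²;  |a| = 2.0173 m/s².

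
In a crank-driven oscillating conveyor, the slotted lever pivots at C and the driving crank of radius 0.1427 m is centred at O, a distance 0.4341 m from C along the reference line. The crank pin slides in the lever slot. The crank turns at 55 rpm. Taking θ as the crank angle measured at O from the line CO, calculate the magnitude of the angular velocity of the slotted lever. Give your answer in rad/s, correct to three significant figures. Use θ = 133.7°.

ω = 5.76 rad/s (from 55 rpm).
Crank pin A relative to C: A = (d + r cosθ, r sinθ); lever angle φ = atan2(r sinθ, d + r cosθ).
Differentiating tanφ: φ̇ = rω(d cosθ + r)/(d² + r² + 2dr cosθ).
d² + r² + 2dr cosθ = |CA|² = 0.123211 m²;  d cosθ + r = -0.15721 m.
|ω_lever| = |0.1427·5.76·-0.15721| / 0.123211 = 1.0487 rad/s.

1.05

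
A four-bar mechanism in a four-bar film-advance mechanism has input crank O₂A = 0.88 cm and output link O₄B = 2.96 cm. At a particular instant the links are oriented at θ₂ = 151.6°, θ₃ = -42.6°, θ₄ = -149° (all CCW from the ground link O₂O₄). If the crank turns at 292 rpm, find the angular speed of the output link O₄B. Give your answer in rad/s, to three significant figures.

2.32

ω₂ = 30.58 rad/s (from 292 rpm).
Differentiating the loop-closure r₂e^{iθ₂}+r₃e^{iθ₃}=r₁+r₄e^{iθ₄} gives r₂ω₂e^{iθ₂}+r₃ω₃e^{iθ₃}=r₄ω₄e^{iθ₄}.
Eliminating the other unknown: ω₄ = r₂ω₂ sin(θ₂−θ₃) / [r₄ sin(θ₄−θ₃)].
Numerator sine = -0.24531; denominator sine = -0.95931.
Result = 0.0088·30.58·(-0.24531) / (0.0296·(-0.95931)) = +2.3246 rad/s; magnitude 2.3246 rad/s.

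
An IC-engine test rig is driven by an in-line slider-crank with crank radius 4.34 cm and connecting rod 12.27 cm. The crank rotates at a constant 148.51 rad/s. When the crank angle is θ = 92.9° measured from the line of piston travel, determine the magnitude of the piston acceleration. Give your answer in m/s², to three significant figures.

ω = 148.5 rad/s
x(θ) = r cosθ + √(L² − r² sin²θ); with ω constant, a = ω²·d²x/dθ².
d²x/dθ² = −r cosθ − r²(cos2θ)/√u − r⁴ sin²2θ/(4u^{3/2}),  u = L² − r² sin²θ = 0.0131766 m².
Substituting r = 0.0434 m, L = 0.1227 m, θ = 92.9°: d²x/dθ² = +0.018515 m.
a = ω²·d²x/dθ² = (148.5)²·(+0.018515) = +408.34 m/s²;  |a| = 408.34 m/s².

408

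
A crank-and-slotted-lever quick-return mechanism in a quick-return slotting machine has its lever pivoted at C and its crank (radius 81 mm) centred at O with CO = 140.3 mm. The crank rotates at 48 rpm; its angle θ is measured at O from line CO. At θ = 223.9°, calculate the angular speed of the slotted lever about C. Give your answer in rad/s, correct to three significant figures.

0.829

ω = 5.027 rad/s (from 48 rpm).
Crank pin A relative to C: A = (d + r cosθ, r sinθ); lever angle φ = atan2(r sinθ, d + r cosθ).
Differentiating tanφ: φ̇ = rω(d cosθ + r)/(d² + r² + 2dr cosθ).
d² + r² + 2dr cosθ = |CA|² = 0.00986797 m²;  d cosθ + r = -0.020093 m.
|ω_lever| = |0.081·5.027·-0.020093| / 0.00986797 = 0.82905 rad/s.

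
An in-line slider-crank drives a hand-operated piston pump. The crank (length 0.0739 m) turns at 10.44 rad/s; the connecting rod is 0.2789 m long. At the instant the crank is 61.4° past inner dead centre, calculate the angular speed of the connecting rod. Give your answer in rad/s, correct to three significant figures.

ω = 10.44 rad/s
The rod makes angle φ with the slider axis where L sinφ = r sinθ; differentiating, L cosφ·φ̇ = r ω cosθ.
L cosφ = √(L² − r² sin²θ) = 0.27125 m.
|ω_rod| = r ω |cosθ| / √(L² − r² sin²θ) = 0.0739·10.44·0.47869/0.27125 = 1.3616 rad/s.

1.36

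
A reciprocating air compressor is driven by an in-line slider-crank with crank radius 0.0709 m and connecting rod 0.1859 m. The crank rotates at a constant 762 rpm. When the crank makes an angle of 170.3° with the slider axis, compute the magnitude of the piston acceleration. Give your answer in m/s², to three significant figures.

282

ω = 2π·762/60 = 79.8 rad/s
x(θ) = r cosθ + √(L² − r² sin²θ); with ω constant, a = ω²·d²x/dθ².
d²x/dθ² = −r cosθ − r²(cos2θ)/√u − r⁴ sin²2θ/(4u^{3/2}),  u = L² − r² sin²θ = 0.0344161 m².
Substituting r = 0.0709 m, L = 0.1859 m, θ = 170.3°: d²x/dθ² = +0.044219 m.
a = ω²·d²x/dθ² = (79.8)²·(+0.044219) = +281.57 m/s²;  |a| = 281.57 m/s².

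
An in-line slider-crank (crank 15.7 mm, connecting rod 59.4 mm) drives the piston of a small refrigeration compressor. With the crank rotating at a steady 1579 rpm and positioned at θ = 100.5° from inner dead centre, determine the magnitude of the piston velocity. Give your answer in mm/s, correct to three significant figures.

ω = 2π·1579/60 = 165.4 rad/s
For an in-line slider-crank, x = r cosθ + √(L² − r² sin²θ), so v = −rω sinθ·[1 + r cosθ/√(L² − r² sin²θ)].
With r = 0.0157 m, L = 0.0594 m, θ = 100.5°: √(L² − r² sin²θ) = 0.057359 m.
v = −0.0157·165.4·0.98325·[1 + 0.0157·-0.18224/0.057359] = -2.4252 m/s.
|v| = 2.4252 m/s = 2425.2 mm/s.

2430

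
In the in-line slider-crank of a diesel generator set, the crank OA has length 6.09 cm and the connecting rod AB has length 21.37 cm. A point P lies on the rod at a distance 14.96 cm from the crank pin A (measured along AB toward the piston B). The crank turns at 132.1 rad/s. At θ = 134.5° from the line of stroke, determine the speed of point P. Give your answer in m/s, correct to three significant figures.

ω = 132.1 rad/s.  Crank-pin speed |V_A| = rω = 8.0449 m/s, perpendicular to OA.
Rod angle: sinφ = −(r/L) sinθ ⇒ φ = -11.728°; ω_rod = −rω cosθ/√(L²−r²sin²θ) = +26.949 rad/s.
V_P = V_A + ω_rod × AP, with AP = 0.1496 m along the rod.
Components: V_Px = −rω sinθ − a·ω_rod·sinφ = -4.9186 m/s;  V_Py = rω cosθ + a·ω_rod·cosφ = -1.6914 m/s.
|V_P| = √(V_Px² + V_Py²) = 5.2012 m/s.

5.20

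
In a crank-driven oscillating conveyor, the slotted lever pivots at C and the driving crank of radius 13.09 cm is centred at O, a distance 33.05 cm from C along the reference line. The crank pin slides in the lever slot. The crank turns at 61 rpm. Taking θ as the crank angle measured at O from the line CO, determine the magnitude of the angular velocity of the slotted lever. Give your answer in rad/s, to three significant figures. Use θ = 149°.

2.44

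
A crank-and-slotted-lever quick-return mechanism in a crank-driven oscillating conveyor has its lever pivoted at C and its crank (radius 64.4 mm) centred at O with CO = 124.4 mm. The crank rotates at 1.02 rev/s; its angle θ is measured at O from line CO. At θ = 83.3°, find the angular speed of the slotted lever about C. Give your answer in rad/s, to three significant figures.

1.52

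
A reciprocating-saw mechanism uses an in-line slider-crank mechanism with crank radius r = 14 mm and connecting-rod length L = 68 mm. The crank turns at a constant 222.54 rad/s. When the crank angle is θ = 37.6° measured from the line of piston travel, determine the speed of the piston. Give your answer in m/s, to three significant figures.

2.21

ω = 222.5 rad/s
For an in-line slider-crank, x = r cosθ + √(L² − r² sin²θ), so v = −rω sinθ·[1 + r cosθ/√(L² − r² sin²θ)].
With r = 0.014 m, L = 0.068 m, θ = 37.6°: √(L² − r² sin²θ) = 0.067461 m.
v = −0.014·222.5·0.61015·[1 + 0.014·0.79229/0.067461] = -2.2135 m/s.
|v| = 2.2135 m/s.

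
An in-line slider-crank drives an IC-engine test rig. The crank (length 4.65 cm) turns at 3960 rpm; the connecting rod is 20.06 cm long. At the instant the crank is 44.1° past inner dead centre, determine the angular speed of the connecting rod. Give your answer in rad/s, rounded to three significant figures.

69.9

ω = 414.7 rad/s (converted from 3960 rpm).
The rod makes angle φ with the slider axis where L sinφ = r sinθ; differentiating, L cosφ·φ̇ = r ω cosθ.
L cosφ = √(L² − r² sin²θ) = 0.19797 m.
|ω_rod| = r ω |cosθ| / √(L² − r² sin²θ) = 0.0465·414.7·0.71813/0.19797 = 69.948 rad/s.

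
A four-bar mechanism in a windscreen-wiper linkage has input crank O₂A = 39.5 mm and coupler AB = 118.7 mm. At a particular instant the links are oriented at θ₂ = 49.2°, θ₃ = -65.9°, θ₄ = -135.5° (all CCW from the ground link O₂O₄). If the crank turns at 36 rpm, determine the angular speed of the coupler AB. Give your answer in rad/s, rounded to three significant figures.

0.110

ω₂ = 3.77 rad/s (from 36 rpm).
Differentiating the loop-closure r₂e^{iθ₂}+r₃e^{iθ₃}=r₁+r₄e^{iθ₄} gives r₂ω₂e^{iθ₂}+r₃ω₃e^{iθ₃}=r₄ω₄e^{iθ₄}.
Eliminating the other unknown: ω₃ = r₂ω₂ sin(θ₄−θ₂) / [r₃ sin(θ₃−θ₄)].
Numerator sine = +0.08194; denominator sine = +0.93728.
Result = 0.0395·3.77·(+0.08194) / (0.1187·(+0.93728)) = +0.10967 rad/s; magnitude 0.10967 rad/s.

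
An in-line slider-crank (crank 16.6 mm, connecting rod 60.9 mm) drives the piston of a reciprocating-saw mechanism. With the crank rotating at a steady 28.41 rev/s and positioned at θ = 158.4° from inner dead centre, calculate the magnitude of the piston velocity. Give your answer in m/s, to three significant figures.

0.813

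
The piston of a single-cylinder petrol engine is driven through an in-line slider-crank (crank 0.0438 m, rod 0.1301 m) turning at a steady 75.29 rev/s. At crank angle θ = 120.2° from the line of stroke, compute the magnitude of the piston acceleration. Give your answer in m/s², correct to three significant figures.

6550

ω = 2π·75.3 = 473.1 rad/s
x(θ) = r cosθ + √(L² − r² sin²θ); with ω constant, a = ω²·d²x/dθ².
d²x/dθ² = −r cosθ − r²(cos2θ)/√u − r⁴ sin²2θ/(4u^{3/2}),  u = L² − r² sin²θ = 0.015493 m².
Substituting r = 0.0438 m, L = 0.1301 m, θ = 120.2°: d²x/dθ² = +0.029285 m.
a = ω²·d²x/dθ² = (473.1)²·(+0.029285) = +6553.5 m/s²;  |a| = 6553.5 m/s².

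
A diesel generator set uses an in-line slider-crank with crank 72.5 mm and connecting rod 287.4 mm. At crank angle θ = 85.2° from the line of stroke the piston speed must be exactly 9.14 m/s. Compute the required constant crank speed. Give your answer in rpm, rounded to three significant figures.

1180

For an in-line slider-crank, |v_piston| = rω|sinθ|·[1 + r cosθ/√(L² − r² sin²θ)].
With r = 0.0725 m, L = 0.2874 m, θ = 85.2°: the bracketed kinematic factor |dx/dθ| = 0.073821 m.
ω = v/|dx/dθ| = 9.14/0.073821 = 123.81 rad/s.
N = 60ω/(2π) = 1182.3 rpm.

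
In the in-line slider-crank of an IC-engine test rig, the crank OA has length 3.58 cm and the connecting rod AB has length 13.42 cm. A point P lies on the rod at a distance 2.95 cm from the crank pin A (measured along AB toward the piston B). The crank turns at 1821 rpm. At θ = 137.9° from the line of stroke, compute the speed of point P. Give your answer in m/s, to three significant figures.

ω = 190.7 rad/s.  Crank-pin speed |V_A| = rω = 6.8269 m/s, perpendicular to OA.
Rod angle: sinφ = −(r/L) sinθ ⇒ φ = -10.303°; ω_rod = −rω cosθ/√(L²−r²sin²θ) = +38.363 rad/s.
V_P = V_A + ω_rod × AP, with AP = 0.0295 m along the rod.
Components: V_Px = −rω sinθ − a·ω_rod·sinφ = -4.3745 m/s;  V_Py = rω cosθ + a·ω_rod·cosφ = -3.9519 m/s.
|V_P| = √(V_Px² + V_Py²) = 5.8952 m/s.

5.90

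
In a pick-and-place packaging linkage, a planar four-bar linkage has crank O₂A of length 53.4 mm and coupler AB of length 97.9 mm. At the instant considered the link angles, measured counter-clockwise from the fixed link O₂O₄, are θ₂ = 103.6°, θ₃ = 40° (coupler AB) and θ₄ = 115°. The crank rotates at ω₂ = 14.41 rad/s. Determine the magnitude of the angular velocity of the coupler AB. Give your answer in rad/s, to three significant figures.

1.61

ω₂ = 14.41 rad/s
Differentiating the loop-closure r₂e^{iθ₂}+r₃e^{iθ₃}=r₁+r₄e^{iθ₄} gives r₂ω₂e^{iθ₂}+r₃ω₃e^{iθ₃}=r₄ω₄e^{iθ₄}.
Eliminating the other unknown: ω₃ = r₂ω₂ sin(θ₄−θ₂) / [r₃ sin(θ₃−θ₄)].
Numerator sine = +0.19766; denominator sine = -0.96593.
Result = 0.0534·14.41·(+0.19766) / (0.0979·(-0.96593)) = -1.6084 rad/s; magnitude 1.6084 rad/s.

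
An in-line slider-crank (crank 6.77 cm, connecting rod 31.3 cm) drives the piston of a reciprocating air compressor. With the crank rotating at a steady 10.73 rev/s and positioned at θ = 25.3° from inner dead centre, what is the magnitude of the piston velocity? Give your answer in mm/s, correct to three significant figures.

ω = 2π·10.7 = 67.42 rad/s
For an in-line slider-crank, x = r cosθ + √(L² − r² sin²θ), so v = −rω sinθ·[1 + r cosθ/√(L² − r² sin²θ)].
With r = 0.0677 m, L = 0.313 m, θ = 25.3°: √(L² − r² sin²θ) = 0.31166 m.
v = −0.0677·67.42·0.42736·[1 + 0.0677·0.90408/0.31166] = -2.3336 m/s.
|v| = 2.3336 m/s = 2333.6 mm/s.

2330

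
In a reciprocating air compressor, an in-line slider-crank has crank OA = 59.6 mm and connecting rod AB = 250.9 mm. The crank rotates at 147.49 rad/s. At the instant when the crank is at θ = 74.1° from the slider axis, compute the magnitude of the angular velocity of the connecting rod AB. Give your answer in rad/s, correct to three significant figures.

ω = 147.5 rad/s
The rod makes angle φ with the slider axis where L sinφ = r sinθ; differentiating, L cosφ·φ̇ = r ω cosθ.
L cosφ = √(L² − r² sin²θ) = 0.24426 m.
|ω_rod| = r ω |cosθ| / √(L² − r² sin²θ) = 0.0596·147.5·0.27396/0.24426 = 9.859 rad/s.

9.86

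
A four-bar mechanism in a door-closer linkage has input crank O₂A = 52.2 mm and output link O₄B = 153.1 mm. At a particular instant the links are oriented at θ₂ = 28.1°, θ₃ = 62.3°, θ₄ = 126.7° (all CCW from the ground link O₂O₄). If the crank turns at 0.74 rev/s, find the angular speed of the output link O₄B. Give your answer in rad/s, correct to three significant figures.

0.988

ω₂ = 4.65 rad/s (from 0.74 rev/s).
Differentiating the loop-closure r₂e^{iθ₂}+r₃e^{iθ₃}=r₁+r₄e^{iθ₄} gives r₂ω₂e^{iθ₂}+r₃ω₃e^{iθ₃}=r₄ω₄e^{iθ₄}.
Eliminating the other unknown: ω₄ = r₂ω₂ sin(θ₂−θ₃) / [r₄ sin(θ₄−θ₃)].
Numerator sine = -0.56208; denominator sine = +0.90183.
Result = 0.0522·4.65·(-0.56208) / (0.1531·(+0.90183)) = -0.98806 rad/s; magnitude 0.98806 rad/s.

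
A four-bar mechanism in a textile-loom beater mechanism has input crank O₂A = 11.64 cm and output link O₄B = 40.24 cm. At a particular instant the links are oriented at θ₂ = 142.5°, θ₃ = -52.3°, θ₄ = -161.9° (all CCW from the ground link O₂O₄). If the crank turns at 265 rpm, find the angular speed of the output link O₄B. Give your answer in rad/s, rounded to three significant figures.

ω₂ = 27.75 rad/s (from 265 rpm).
Differentiating the loop-closure r₂e^{iθ₂}+r₃e^{iθ₃}=r₁+r₄e^{iθ₄} gives r₂ω₂e^{iθ₂}+r₃ω₃e^{iθ₃}=r₄ω₄e^{iθ₄}.
Eliminating the other unknown: ω₄ = r₂ω₂ sin(θ₂−θ₃) / [r₄ sin(θ₄−θ₃)].
Numerator sine = -0.25545; denominator sine = -0.94206.
Result = 0.1164·27.75·(-0.25545) / (0.4024·(-0.94206)) = +2.1767 rad/s; magnitude 2.1767 rad/s.

2.18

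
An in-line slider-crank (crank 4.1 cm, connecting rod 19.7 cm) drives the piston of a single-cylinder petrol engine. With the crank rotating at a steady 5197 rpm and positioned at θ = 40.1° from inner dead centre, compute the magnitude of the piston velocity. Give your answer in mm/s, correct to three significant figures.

16700

ω = 2π·5197/60 = 544.2 rad/s
For an in-line slider-crank, x = r cosθ + √(L² − r² sin²θ), so v = −rω sinθ·[1 + r cosθ/√(L² − r² sin²θ)].
With r = 0.041 m, L = 0.197 m, θ = 40.1°: √(L² − r² sin²θ) = 0.19522 m.
v = −0.041·544.2·0.64412·[1 + 0.041·0.76492/0.19522] = -16.681 m/s.
|v| = 16.681 m/s = 16681 mm/s.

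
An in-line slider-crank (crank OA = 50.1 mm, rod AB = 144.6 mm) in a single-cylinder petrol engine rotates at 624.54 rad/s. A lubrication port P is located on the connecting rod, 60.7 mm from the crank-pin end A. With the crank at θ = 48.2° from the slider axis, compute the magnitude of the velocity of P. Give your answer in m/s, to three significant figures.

ω = 624.5 rad/s.  Crank-pin speed |V_A| = rω = 31.289 m/s, perpendicular to OA.
Rod angle: sinφ = −(r/L) sinθ ⇒ φ = -14.968°; ω_rod = −rω cosθ/√(L²−r²sin²θ) = -149.29 rad/s.
V_P = V_A + ω_rod × AP, with AP = 0.0607 m along the rod.
Components: V_Px = −rω sinθ − a·ω_rod·sinφ = -25.666 m/s;  V_Py = rω cosθ + a·ω_rod·cosφ = +12.101 m/s.
|V_P| = √(V_Px² + V_Py²) = 28.376 m/s.

28.4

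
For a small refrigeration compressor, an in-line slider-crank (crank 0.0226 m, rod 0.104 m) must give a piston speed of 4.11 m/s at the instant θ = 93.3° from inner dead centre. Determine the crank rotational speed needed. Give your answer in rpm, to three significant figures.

For an in-line slider-crank, |v_piston| = rω|sinθ|·[1 + r cosθ/√(L² − r² sin²θ)].
With r = 0.0226 m, L = 0.104 m, θ = 93.3°: the bracketed kinematic factor |dx/dθ| = 0.022273 m.
ω = v/|dx/dθ| = 4.11/0.022273 = 184.53 rad/s.
N = 60ω/(2π) = 1762.1 rpm.

1760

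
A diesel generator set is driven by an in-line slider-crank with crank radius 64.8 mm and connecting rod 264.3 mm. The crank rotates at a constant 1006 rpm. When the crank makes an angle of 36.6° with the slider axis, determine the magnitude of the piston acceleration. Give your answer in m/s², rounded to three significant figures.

ω = 2π·1006/60 = 105.3 rad/s
x(θ) = r cosθ + √(L² − r² sin²θ); with ω constant, a = ω²·d²x/dθ².
d²x/dθ² = −r cosθ − r²(cos2θ)/√u − r⁴ sin²2θ/(4u^{3/2}),  u = L² − r² sin²θ = 0.0683618 m².
Substituting r = 0.0648 m, L = 0.2643 m, θ = 36.6°: d²x/dθ² = -0.05689 m.
a = ω²·d²x/dθ² = (105.3)²·(-0.05689) = -631.38 m/s²;  |a| = 631.38 m/s².

631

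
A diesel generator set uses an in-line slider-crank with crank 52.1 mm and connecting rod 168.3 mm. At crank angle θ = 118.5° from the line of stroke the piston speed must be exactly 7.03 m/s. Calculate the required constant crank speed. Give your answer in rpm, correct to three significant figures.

For an in-line slider-crank, |v_piston| = rω|sinθ|·[1 + r cosθ/√(L² − r² sin²θ)].
With r = 0.0521 m, L = 0.1683 m, θ = 118.5°: the bracketed kinematic factor |dx/dθ| = 0.038758 m.
ω = v/|dx/dθ| = 7.03/0.038758 = 181.38 rad/s.
N = 60ω/(2π) = 1732.1 rpm.

1730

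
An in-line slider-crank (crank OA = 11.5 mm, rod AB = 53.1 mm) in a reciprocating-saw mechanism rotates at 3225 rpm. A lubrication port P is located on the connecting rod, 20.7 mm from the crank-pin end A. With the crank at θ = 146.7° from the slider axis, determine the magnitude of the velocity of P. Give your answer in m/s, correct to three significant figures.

2.80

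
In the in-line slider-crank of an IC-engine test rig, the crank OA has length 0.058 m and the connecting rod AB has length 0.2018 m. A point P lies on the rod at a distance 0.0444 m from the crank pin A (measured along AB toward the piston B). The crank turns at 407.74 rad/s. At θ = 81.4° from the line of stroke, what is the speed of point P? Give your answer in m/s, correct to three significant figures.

ω = 407.7 rad/s.  Crank-pin speed |V_A| = rω = 23.649 m/s, perpendicular to OA.
Rod angle: sinφ = −(r/L) sinθ ⇒ φ = -16.510°; ω_rod = −rω cosθ/√(L²−r²sin²θ) = -18.278 rad/s.
V_P = V_A + ω_rod × AP, with AP = 0.0444 m along the rod.
Components: V_Px = −rω sinθ − a·ω_rod·sinφ = -23.614 m/s;  V_Py = rω cosθ + a·ω_rod·cosφ = +2.7583 m/s.
|V_P| = √(V_Px² + V_Py²) = 23.774 m/s.

23.8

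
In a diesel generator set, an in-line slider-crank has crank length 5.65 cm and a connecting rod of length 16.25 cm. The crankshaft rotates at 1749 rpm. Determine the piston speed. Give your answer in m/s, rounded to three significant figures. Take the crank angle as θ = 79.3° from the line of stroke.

10.9

ω = 2π·1749/60 = 183.2 rad/s
For an in-line slider-crank, x = r cosθ + √(L² − r² sin²θ), so v = −rω sinθ·[1 + r cosθ/√(L² − r² sin²θ)].
With r = 0.0565 m, L = 0.1625 m, θ = 79.3°: √(L² − r² sin²θ) = 0.15272 m.
v = −0.0565·183.2·0.98261·[1 + 0.0565·0.18567/0.15272] = -10.867 m/s.
|v| = 10.867 m/s.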